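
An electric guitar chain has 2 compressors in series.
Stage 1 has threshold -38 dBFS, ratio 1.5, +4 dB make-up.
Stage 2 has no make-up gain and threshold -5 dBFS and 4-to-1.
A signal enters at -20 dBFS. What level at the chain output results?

Stage 1: -20 dBFS is 18 dB over -38 dBFS; at 1.5:1 that becomes 12 dB over, giving -26 dBFS; +4 dB make-up → -22 dBFS.
Stage 2: -22 dBFS is at or below the -5 dBFS threshold — no compression; output -22 dBFS.

-22 dBFS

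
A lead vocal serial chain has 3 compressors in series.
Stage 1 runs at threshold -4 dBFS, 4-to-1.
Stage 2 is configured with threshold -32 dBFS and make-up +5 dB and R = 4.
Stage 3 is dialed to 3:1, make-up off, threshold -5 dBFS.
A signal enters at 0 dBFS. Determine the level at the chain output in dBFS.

Stage 1: overshoot 4 dB → 4/4 = 1 dB → -3 dBFS.
Stage 2: overshoot 29 dB → 29/4 = 7.25 dB → -24.75 dBFS; +5 dB make-up → -19.75 dBFS.
Stage 3: -19.75 dBFS is at or below the -5 dBFS threshold — no compression; output -19.75 dBFS.

-19.75 dBFS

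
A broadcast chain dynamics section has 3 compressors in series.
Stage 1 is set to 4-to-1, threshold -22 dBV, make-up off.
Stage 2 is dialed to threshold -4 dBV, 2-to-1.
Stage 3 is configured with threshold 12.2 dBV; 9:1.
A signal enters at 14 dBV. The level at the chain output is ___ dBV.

Stage 1: 36 dB above -22 dBV, reduced 4:1 to 9 dB above → -13 dBV.
Stage 2: below threshold (-13 ≤ -4); passes unchanged; output -13 dBV.
Stage 3: below threshold (-13 ≤ 12.2); passes unchanged; output -13 dBV.

-13 dBV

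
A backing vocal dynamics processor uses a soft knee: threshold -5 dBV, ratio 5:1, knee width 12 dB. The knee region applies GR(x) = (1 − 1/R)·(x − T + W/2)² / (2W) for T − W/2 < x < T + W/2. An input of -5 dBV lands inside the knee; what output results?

-6.2 dBV

x − T + W/2 = -5 − (-5) + 6 = 6.
GR = (1 − 1/5) × 6² / 24 = 0.8 × 36 / 24 = 1.2 dB.
Output = -5 − 1.2 = -6.2 dBV.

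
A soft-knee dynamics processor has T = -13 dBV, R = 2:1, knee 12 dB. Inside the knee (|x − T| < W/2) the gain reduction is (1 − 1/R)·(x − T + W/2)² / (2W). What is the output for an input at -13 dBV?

-13.75 dBV

x − T + W/2 = -13 − (-13) + 6 = 6.
GR = (1 − 1/2) × 6² / 24 = 0.5 × 36 / 24 = 0.75 dB.
Output = -13 − 0.75 = -13.75 dBV.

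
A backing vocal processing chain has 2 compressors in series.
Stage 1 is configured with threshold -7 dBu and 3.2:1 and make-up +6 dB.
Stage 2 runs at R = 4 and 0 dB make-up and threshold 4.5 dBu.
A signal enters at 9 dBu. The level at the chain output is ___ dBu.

4 dBu

Stage 1: 16 dB above -7 dBu, reduced 3.2:1 to 5 dB above → -2 dBu; +6 dB make-up → 4 dBu.
Stage 2: 4 dBu is at or below the 4.5 dBu threshold — no compression; output 4 dBu.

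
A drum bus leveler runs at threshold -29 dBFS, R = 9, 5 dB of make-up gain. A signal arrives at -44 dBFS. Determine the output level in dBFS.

-44 dBFS is 15 dB below the -29 dBFS threshold, so no gain reduction is applied.
Make-up gain adds 5 dB: -44 + 5 = -39 dBFS.

-39 dBFS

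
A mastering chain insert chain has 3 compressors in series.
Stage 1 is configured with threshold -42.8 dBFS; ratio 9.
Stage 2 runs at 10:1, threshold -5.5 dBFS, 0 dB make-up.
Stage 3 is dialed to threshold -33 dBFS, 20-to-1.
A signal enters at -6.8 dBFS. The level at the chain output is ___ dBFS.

Stage 1: -6.8 dBFS is 36 dB over -42.8 dBFS; at 9:1 that becomes 4 dB over, giving -38.8 dBFS.
Stage 2: -38.8 dBFS is at or below the -5.5 dBFS threshold — no compression; output -38.8 dBFS.
Stage 3: below threshold (-38.8 ≤ -33); passes unchanged; output -38.8 dBFS.

-38.8 dBFS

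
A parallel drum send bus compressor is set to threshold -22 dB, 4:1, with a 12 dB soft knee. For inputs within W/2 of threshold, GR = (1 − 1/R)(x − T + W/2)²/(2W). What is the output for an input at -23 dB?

-23.78125 dB

x − T + W/2 = -23 − (-22) + 6 = 5.
GR = (1 − 1/4) × 5² / 24 = 0.75 × 25 / 24 = 0.78125 dB.
Output = -23 − 0.78125 = -23.78125 dB.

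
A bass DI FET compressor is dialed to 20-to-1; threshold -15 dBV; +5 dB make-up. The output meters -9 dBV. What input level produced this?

5 dBV

Before make-up, the level was -9 − 5 = -14 dBV.
Post-compression overshoot = -14 − (-15) = 1 dB.
Before 20:1 compression the overshoot was 1 × 20 = 20 dB, so input = -15 + 20 = 5 dBV.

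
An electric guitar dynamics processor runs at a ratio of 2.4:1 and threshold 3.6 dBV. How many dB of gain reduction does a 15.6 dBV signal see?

7 dB

15.6 dBV exceeds the threshold by 12 dB.
A 2.4:1 ratio leaves 5 dB of that excess.
So the signal is attenuated by 12 − 5 = 7 dB.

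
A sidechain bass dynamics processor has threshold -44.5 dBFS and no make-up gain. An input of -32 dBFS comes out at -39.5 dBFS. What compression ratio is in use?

2.5:1

Input overshoot = -32 − (-44.5) = 12.5 dB; output overshoot = -39.5 − (-44.5) = 5 dB.
Ratio = 12.5 / 5 = 2.5.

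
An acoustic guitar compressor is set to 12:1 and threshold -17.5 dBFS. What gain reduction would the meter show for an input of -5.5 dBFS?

The signal is 12 dB above threshold.
At 12:1, output sits 12/12 = 1 dB above threshold.
GR = overshoot in − overshoot out = 12 − 1 = 11 dB.

11 dB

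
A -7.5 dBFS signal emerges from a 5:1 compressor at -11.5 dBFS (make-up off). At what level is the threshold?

-12.5 dBFS

Let T be the threshold. Output overshoot = (input overshoot)/R, so -11.5 − T = (-7.5 − T)/5.
5·(-11.5 − T) = -7.5 − T → 4·T = -57.5 − (-7.5) = -50.
T = -50/4 = -12.5 dBFS.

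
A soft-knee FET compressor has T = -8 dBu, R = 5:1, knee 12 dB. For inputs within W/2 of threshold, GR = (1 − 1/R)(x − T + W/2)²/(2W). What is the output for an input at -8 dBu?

-9.2 dBu

x − T + W/2 = -8 − (-8) + 6 = 6.
GR = (1 − 1/5) × 6² / 24 = 0.8 × 36 / 24 = 1.2 dB.
Output = -8 − 1.2 = -9.2 dBu.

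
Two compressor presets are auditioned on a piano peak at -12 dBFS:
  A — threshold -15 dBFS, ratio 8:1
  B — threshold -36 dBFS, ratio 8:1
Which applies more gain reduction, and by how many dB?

B, by 18.375 dB

A: 3 dB over, compressed to 0.375 dB over, so 2.625 dB of GR.
B: 24 dB over, compressed to 3 dB over, so 21 dB of GR.
B reduces 18.375 dB more.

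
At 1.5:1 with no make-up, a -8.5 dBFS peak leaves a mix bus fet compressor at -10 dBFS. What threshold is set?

-13 dBFS

Let T be the threshold. Output overshoot = (input overshoot)/R, so -10 − T = (-8.5 − T)/1.5.
1.5·(-10 − T) = -8.5 − T → 0.5·T = -15 − (-8.5) = -6.5.
T = -6.5/0.5 = -13 dBFS.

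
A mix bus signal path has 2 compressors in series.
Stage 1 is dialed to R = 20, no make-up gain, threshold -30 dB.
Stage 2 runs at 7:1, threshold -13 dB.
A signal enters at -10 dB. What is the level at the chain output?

Stage 1: 20 dB above -30 dB, reduced 20:1 to 1 dB above → -29 dB.
Stage 2: -29 dB is at or below the -13 dB threshold — no compression; output -29 dB.

-29 dB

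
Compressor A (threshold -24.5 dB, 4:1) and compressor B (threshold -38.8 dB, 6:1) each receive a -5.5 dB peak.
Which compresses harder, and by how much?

B, by 13.5 dB

A: GR = 19 − 19/4 = 14.25 dB.
B: GR = 33.3 − 33.3/6 = 27.75 dB.
B applies 13.5 dB more gain reduction.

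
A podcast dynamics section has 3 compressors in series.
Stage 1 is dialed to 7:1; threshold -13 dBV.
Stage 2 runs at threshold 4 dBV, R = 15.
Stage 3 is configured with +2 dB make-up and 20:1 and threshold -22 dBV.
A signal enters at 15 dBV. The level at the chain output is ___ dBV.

Stage 1: 28 dB above -13 dBV, reduced 7:1 to 4 dB above → -9 dBV.
Stage 2: below threshold (-9 ≤ 4); passes unchanged; output -9 dBV.
Stage 3: 13 dB above -22 dBV, reduced 20:1 to 0.65 dB above → -21.35 dBV; +2 dB make-up → -19.35 dBV.

-19.35 dBV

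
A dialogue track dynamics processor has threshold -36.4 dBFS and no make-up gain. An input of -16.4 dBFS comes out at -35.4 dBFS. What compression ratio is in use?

Input overshoot = -16.4 − (-36.4) = 20 dB; output overshoot = -35.4 − (-36.4) = 1 dB.
Ratio = 20 / 1 = 20.

20:1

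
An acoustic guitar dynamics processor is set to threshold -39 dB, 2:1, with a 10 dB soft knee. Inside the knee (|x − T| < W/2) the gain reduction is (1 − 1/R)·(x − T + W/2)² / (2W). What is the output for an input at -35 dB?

x − T + W/2 = -35 − (-39) + 5 = 9.
GR = (1 − 1/2) × 9² / 20 = 0.5 × 81 / 20 = 2.025 dB.
Output = -35 − 2.025 = -37.025 dB.

-37.025 dB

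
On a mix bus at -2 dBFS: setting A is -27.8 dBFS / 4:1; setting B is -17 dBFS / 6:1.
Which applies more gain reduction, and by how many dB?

A: 25.8 dB over, compressed to 6.45 dB over, so 19.35 dB of GR.
B: 15 dB over, compressed to 2.5 dB over, so 12.5 dB of GR.
A reduces 6.85 dB more.

A, by 6.85 dB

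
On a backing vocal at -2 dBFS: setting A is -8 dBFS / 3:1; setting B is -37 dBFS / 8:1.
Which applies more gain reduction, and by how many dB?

A: GR = 6 − 6/3 = 4 dB.
B: GR = 35 − 35/8 = 30.625 dB.
Difference: 26.625 dB in favour of B.

B, by 26.625 dB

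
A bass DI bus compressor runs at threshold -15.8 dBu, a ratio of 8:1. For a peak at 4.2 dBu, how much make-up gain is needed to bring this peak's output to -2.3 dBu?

The peak compresses to -15.8 + 20/8 = -13.3 dBu.
To reach -2.3 dBu requires -2.3 − (-13.3) = 11 dB of make-up.

11 dB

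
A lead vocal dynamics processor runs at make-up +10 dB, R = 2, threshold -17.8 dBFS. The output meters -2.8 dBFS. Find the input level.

-7.8 dBFS

Remove make-up: -2.8 − 10 = -12.8 dBFS.
That's 5 dB above the -17.8 dBFS threshold.
Undo the ratio: input overshoot = 5 × 2 = 10 dB, giving input = -7.8 dBFS.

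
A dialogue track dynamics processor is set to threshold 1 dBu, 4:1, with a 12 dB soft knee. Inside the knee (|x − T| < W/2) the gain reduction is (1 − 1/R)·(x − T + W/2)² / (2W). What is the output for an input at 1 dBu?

x − T + W/2 = 1 − 1 + 6 = 6.
GR = (1 − 1/4) × 6² / 24 = 0.75 × 36 / 24 = 1.125 dB.
Output = 1 − 1.125 = -0.125 dBu.

-0.125 dBu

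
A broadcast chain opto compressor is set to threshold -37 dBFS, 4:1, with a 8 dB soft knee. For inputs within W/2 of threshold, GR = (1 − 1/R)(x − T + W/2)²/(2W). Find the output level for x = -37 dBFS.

x − T + W/2 = -37 − (-37) + 4 = 4.
GR = (1 − 1/4) × 4² / 16 = 0.75 × 16 / 16 = 0.75 dB.
Output = -37 − 0.75 = -37.75 dBFS.

-37.75 dBFS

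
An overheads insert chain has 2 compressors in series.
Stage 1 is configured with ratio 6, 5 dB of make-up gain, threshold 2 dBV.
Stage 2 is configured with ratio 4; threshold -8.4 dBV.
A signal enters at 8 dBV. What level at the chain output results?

Stage 1: overshoot 6 dB → 6/6 = 1 dB → 3 dBV; +5 dB make-up → 8 dBV.
Stage 2: 8 dBV is 16.4 dB over -8.4 dBV; at 4:1 that becomes 4.1 dB over, giving -4.3 dBV.

-4.3 dBV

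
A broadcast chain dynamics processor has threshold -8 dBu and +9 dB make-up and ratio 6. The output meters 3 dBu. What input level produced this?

Stripping the +9 dB make-up gives -6 dBu at the gain stage.
The compressed level sits -6 − (-8) = 2 dB over threshold.
Undo the ratio: input overshoot = 2 × 6 = 12 dB, giving input = 4 dBu.

4 dBu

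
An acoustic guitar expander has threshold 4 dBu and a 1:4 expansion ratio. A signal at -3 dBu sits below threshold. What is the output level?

Undershoot = 4 − (-3) = 7 dB.
At 1:4, that expands to 28 dB under threshold.
Output = 4 − 28 = -24 dBu.

-24 dBu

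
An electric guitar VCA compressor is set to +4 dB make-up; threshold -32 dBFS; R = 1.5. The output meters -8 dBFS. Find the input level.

-2 dBFS

Stripping the +4 dB make-up gives -12 dBFS at the gain stage.
The compressed level sits -12 − (-32) = 20 dB over threshold.
Before 1.5:1 compression the overshoot was 20 × 1.5 = 30 dB, so input = -32 + 30 = -2 dBFS.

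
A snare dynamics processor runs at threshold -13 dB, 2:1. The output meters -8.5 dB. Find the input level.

-4 dB

Post-compression overshoot = -8.5 − (-13) = 4.5 dB.
Input overshoot = R × output overshoot = 9 dB → input = -13 + 9 = -4 dB.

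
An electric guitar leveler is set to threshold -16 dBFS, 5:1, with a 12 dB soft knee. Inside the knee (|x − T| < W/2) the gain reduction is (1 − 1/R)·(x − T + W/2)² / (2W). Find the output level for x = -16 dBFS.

-17.2 dBFS

x − T + W/2 = -16 − (-16) + 6 = 6.
GR = (1 − 1/5) × 6² / 24 = 0.8 × 36 / 24 = 1.2 dB.
Output = -16 − 1.2 = -17.2 dBFS.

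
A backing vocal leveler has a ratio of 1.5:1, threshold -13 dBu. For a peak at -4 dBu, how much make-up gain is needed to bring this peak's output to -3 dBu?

4 dB

Without make-up, output = threshold + overshoot/1.5 = -13 + 6 = -7 dBu.
Gap to target: 4 dB.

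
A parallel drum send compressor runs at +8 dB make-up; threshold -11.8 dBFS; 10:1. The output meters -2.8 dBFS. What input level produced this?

Remove make-up: -2.8 − 8 = -10.8 dBFS.
Post-compression overshoot = -10.8 − (-11.8) = 1 dB.
Before 10:1 compression the overshoot was 1 × 10 = 10 dB, so input = -11.8 + 10 = -1.8 dBFS.

-1.8 dBFS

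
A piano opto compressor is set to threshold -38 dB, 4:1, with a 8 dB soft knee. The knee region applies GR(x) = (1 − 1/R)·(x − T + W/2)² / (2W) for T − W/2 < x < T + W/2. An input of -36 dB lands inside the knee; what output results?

-37.6875 dB

x − T + W/2 = -36 − (-38) + 4 = 6.
GR = (1 − 1/4) × 6² / 16 = 0.75 × 36 / 16 = 1.6875 dB.
Output = -36 − 1.6875 = -37.6875 dB.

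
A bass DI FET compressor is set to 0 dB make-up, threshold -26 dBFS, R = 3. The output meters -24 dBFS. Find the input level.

Post-compression overshoot = -24 − (-26) = 2 dB.
Undo the ratio: input overshoot = 2 × 3 = 6 dB, giving input = -20 dBFS.

-20 dBFS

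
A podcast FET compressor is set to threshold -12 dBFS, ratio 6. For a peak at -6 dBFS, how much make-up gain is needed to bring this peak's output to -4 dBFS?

7 dB

Overshoot 6 dB → 6/6 = 1 dB after compression, so the compressed level is -12 + 1 = -11 dBFS.
Make-up = target − compressed = -4 − (-11) = 7 dB.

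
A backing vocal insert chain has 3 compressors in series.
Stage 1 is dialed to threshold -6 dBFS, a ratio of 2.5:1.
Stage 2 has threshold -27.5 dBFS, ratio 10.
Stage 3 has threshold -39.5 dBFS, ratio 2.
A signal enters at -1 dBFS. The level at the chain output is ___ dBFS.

-32.325 dBFS

Stage 1: overshoot 5 dB → 5/2.5 = 2 dB → -4 dBFS.
Stage 2: overshoot 23.5 dB → 23.5/10 = 2.35 dB → -25.15 dBFS.
Stage 3: overshoot 14.35 dB → 14.35/2 = 7.175 dB → -32.325 dBFS.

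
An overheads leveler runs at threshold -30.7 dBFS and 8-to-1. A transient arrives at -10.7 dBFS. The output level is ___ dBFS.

-28.2 dBFS

Overshoot: -10.7 − (-30.7) = 20 dB.
8:1 compression reduces that to 20/8 = 2.5 dB over.
Output = -30.7 + 2.5 = -28.2 dBFS.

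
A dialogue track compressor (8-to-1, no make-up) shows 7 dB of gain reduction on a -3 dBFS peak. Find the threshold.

Let T be the threshold. Output overshoot = (input overshoot)/R, so -10 − T = (-3 − T)/8.
8·(-10 − T) = -3 − T → 7·T = -80 − (-3) = -77.
T = -77/7 = -11 dBFS.

-11 dBFS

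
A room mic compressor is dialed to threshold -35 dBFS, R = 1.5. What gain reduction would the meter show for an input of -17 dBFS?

The signal is 18 dB above threshold.
At 1.5:1, output sits 18/1.5 = 12 dB above threshold.
GR = overshoot in − overshoot out = 18 − 12 = 6 dB.

6 dB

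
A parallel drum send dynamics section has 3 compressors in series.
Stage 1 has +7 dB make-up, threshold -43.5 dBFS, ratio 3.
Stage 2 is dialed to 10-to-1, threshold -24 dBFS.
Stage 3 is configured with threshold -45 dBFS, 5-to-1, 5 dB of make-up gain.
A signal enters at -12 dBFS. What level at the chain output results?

Stage 1: 31.5 dB above -43.5 dBFS, reduced 3:1 to 10.5 dB above → -33 dBFS; +7 dB make-up → -26 dBFS.
Stage 2: -26 dBFS ≤ -24 dBFS, so stage 2 doesn't engage; output -26 dBFS.
Stage 3: overshoot 19 dB → 19/5 = 3.8 dB → -41.2 dBFS; +5 dB make-up → -36.2 dBFS.

-36.2 dBFS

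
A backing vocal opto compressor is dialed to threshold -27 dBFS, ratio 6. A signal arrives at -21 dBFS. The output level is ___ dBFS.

-26 dBFS

Overshoot: -21 − (-27) = 6 dB.
At 6:1 the overshoot is divided by 6, leaving 1 dB above threshold.
Output = -27 + 1 = -26 dBFS.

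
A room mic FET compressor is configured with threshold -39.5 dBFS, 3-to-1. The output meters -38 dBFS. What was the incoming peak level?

-35 dBFS

That's 1.5 dB above the -39.5 dBFS threshold.
Input overshoot = R × output overshoot = 4.5 dB → input = -39.5 + 4.5 = -35 dBFS.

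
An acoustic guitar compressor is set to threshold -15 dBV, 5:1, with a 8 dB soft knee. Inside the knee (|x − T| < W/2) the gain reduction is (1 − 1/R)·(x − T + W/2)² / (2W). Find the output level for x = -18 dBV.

x − T + W/2 = -18 − (-15) + 4 = 1.
GR = (1 − 1/5) × 1² / 16 = 0.8 × 1 / 16 = 0.05 dB.
Output = -18 − 0.05 = -18.05 dBV.

-18.05 dBV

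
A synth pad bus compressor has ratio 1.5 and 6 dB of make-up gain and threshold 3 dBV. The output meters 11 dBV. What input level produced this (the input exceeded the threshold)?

6 dBV

Remove make-up: 11 − 6 = 5 dBV.
Post-compression overshoot = 5 − 3 = 2 dB.
Undo the ratio: input overshoot = 2 × 1.5 = 3 dB, giving input = 6 dBV.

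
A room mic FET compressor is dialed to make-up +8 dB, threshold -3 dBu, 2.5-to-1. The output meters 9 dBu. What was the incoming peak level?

7 dBu

Stripping the +8 dB make-up gives 1 dBu at the gain stage.
Post-compression overshoot = 1 − (-3) = 4 dB.
Input overshoot = R × output overshoot = 10 dB → input = -3 + 10 = 7 dBu.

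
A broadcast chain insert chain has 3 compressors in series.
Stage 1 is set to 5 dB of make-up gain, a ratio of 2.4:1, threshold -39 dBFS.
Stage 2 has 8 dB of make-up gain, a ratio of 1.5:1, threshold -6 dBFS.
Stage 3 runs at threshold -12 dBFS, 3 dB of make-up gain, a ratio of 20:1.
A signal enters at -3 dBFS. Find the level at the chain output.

-8.95 dBFS

Stage 1: overshoot 36 dB → 36/2.4 = 15 dB → -24 dBFS; +5 dB make-up → -19 dBFS.
Stage 2: below threshold (-19 ≤ -6); passes unchanged; make-up brings it to -11 dBFS.
Stage 3: -11 dBFS is 1 dB over -12 dBFS; at 20:1 that becomes 0.05 dB over, giving -11.95 dBFS; +3 dB make-up → -8.95 dBFS.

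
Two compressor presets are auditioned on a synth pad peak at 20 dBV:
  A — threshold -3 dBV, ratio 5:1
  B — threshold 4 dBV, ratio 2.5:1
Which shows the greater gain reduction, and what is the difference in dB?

A, by 8.8 dB

A: overshoot 23 dB → output overshoot 4.6 dB → GR 18.4 dB.
B: overshoot 16 dB → output overshoot 6.4 dB → GR 9.6 dB.
A reduces 8.8 dB more.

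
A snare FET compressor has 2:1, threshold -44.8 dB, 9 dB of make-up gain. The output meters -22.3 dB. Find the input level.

Stripping the +9 dB make-up gives -31.3 dB at the gain stage.
That's 13.5 dB above the -44.8 dB threshold.
Undo the ratio: input overshoot = 13.5 × 2 = 27 dB, giving input = -17.8 dB.

-17.8 dB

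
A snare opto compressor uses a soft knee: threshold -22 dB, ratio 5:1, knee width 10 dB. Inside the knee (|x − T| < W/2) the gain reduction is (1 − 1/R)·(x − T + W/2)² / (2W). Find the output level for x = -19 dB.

x − T + W/2 = -19 − (-22) + 5 = 8.
GR = (1 − 1/5) × 8² / 20 = 0.8 × 64 / 20 = 2.56 dB.
Output = -19 − 2.56 = -21.56 dB.

-21.56 dB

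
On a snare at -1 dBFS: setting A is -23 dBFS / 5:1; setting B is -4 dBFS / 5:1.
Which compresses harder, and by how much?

A, by 15.2 dB

A: overshoot 22 dB → output overshoot 4.4 dB → GR 17.6 dB.
B: overshoot 3 dB → output overshoot 0.6 dB → GR 2.4 dB.
A applies 15.2 dB more gain reduction.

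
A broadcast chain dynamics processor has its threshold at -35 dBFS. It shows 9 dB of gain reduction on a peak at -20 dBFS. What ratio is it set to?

Input overshoot = -20 − (-35) = 15 dB.
Output overshoot = 15 − 9 = 6 dB.
Ratio = input overshoot / output overshoot = 15 / 6 = 2.5.

2.5:1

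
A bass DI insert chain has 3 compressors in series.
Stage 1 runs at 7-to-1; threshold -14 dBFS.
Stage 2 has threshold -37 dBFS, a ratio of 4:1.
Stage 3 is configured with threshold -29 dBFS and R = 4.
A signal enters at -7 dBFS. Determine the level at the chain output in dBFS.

-31 dBFS

Stage 1: -7 dBFS is 7 dB over -14 dBFS; at 7:1 that becomes 1 dB over, giving -13 dBFS.
Stage 2: -13 dBFS is 24 dB over -37 dBFS; at 4:1 that becomes 6 dB over, giving -31 dBFS.
Stage 3: below threshold (-31 ≤ -29); passes unchanged; output -31 dBFS.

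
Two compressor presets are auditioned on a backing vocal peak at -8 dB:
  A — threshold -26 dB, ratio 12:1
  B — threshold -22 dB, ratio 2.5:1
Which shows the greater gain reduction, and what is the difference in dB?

A: GR = 18 − 18/12 = 16.5 dB.
B: GR = 14 − 14/2.5 = 8.4 dB.
A applies 8.1 dB more gain reduction.

A, by 8.1 dB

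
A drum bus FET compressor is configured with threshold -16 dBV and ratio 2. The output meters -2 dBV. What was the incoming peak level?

That's 14 dB above the -16 dBV threshold.
Input overshoot = R × output overshoot = 28 dB → input = -16 + 28 = 12 dBV.

12 dBV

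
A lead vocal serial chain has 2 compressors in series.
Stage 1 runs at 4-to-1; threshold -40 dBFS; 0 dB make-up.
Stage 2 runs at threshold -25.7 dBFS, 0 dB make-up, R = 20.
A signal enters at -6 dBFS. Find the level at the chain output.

-31.5 dBFS

Stage 1: 34 dB above -40 dBFS, reduced 4:1 to 8.5 dB above → -31.5 dBFS.
Stage 2: below threshold (-31.5 ≤ -25.7); passes unchanged; output -31.5 dBFS.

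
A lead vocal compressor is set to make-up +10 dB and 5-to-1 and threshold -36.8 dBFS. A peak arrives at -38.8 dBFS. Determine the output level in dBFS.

-28.8 dBFS

-38.8 dBFS is 2 dB below the -36.8 dBFS threshold, so no gain reduction is applied.
Make-up gain adds 10 dB: -38.8 + 10 = -28.8 dBFS.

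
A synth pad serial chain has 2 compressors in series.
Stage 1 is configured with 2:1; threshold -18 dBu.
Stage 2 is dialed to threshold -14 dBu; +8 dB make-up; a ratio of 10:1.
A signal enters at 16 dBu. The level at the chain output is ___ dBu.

Stage 1: overshoot 34 dB → 34/2 = 17 dB → -1 dBu.
Stage 2: 13 dB above -14 dBu, reduced 10:1 to 1.3 dB above → -12.7 dBu; +8 dB make-up → -4.7 dBu.

-4.7 dBu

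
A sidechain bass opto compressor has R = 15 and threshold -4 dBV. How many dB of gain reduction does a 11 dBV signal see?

Overshoot = 11 − (-4) = 15 dB.
A 15:1 ratio leaves 1 dB of that excess.
GR = overshoot in − overshoot out = 15 − 1 = 14 dB.

14 dB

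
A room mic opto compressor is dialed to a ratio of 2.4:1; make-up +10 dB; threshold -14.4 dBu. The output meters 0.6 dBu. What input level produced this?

-2.4 dBu

Remove make-up: 0.6 − 10 = -9.4 dBu.
That's 5 dB above the -14.4 dBu threshold.
Undo the ratio: input overshoot = 5 × 2.4 = 12 dB, giving input = -2.4 dBu.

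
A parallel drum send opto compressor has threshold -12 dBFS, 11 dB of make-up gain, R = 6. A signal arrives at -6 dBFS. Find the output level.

0 dBFS

-6 dBFS sits 6 dB over threshold.
The 6 dB excess becomes 1 dB after 6:1 reduction.
Output = -12 + 1 = -11 dBFS; make-up adds 11 dB, giving 0 dBFS.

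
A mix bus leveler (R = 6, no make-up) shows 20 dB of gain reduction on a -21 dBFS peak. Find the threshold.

Input is 24 dB above T (since output overshoot × R = input overshoot: (-41 − T)·6 = -21 − T gives T = -45 dBFS).
Check: -45 + (-21 − (-45))/6 = -45 + 4 = -41 dBFS. ✓

-45 dBFS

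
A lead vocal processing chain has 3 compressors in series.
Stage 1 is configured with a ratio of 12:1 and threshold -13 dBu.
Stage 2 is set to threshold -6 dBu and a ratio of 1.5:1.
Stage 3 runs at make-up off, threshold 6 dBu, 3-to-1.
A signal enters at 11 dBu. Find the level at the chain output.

-11 dBu

Stage 1: 11 dBu is 24 dB over -13 dBu; at 12:1 that becomes 2 dB over, giving -11 dBu.
Stage 2: below threshold (-11 ≤ -6); passes unchanged; output -11 dBu.
Stage 3: -11 dBu is at or below the 6 dBu threshold — no compression; output -11 dBu.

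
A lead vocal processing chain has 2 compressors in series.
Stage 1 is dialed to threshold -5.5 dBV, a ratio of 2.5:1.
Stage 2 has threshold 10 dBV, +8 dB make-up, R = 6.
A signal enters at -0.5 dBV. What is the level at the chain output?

4.5 dBV

Stage 1: -0.5 dBV is 5 dB over -5.5 dBV; at 2.5:1 that becomes 2 dB over, giving -3.5 dBV.
Stage 2: below threshold (-3.5 ≤ 10); passes unchanged; make-up brings it to 4.5 dBV.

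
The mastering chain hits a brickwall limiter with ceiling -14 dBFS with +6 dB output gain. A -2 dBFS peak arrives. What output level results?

A brickwall limiter is an ∞:1 compressor: any input above the ceiling is clamped to -14 dBFS.
Output gain then adds 6 dB: -14 + 6 = -8 dBFS.

-8 dBFS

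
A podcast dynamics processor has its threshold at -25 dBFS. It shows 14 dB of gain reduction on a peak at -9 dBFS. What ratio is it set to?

Input overshoot = -9 − (-25) = 16 dB.
Output overshoot = 16 − 14 = 2 dB.
Ratio = input overshoot / output overshoot = 16 / 2 = 8.

8:1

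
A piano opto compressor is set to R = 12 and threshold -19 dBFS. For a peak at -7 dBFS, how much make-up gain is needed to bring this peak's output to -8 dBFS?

10 dB

The peak compresses to -19 + 12/12 = -18 dBFS.
To reach -8 dBFS requires -8 − (-18) = 10 dB of make-up.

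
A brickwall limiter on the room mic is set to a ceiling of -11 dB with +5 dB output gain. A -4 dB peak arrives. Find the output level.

-6 dB

At ∞:1, everything above -11 dB is held at the ceiling.
Output gain then adds 5 dB: -11 + 5 = -6 dB.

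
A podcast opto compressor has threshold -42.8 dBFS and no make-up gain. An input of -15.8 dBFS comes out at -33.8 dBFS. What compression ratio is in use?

3:1

Input overshoot = -15.8 − (-42.8) = 27 dB; output overshoot = -33.8 − (-42.8) = 9 dB.
Ratio = 27 / 9 = 3.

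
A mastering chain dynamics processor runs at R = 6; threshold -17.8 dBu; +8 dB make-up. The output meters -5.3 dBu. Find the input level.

9.2 dBu

Before make-up, the level was -5.3 − 8 = -13.3 dBu.
The compressed level sits -13.3 − (-17.8) = 4.5 dB over threshold.
Before 6:1 compression the overshoot was 4.5 × 6 = 27 dB, so input = -17.8 + 27 = 9.2 dBu.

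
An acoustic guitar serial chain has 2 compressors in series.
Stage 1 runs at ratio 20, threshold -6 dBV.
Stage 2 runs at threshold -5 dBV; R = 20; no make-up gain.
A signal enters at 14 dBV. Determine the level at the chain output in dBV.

Stage 1: overshoot 20 dB → 20/20 = 1 dB → -5 dBV.
Stage 2: below threshold (-5 ≤ -5); passes unchanged; output -5 dBV.

-5 dBV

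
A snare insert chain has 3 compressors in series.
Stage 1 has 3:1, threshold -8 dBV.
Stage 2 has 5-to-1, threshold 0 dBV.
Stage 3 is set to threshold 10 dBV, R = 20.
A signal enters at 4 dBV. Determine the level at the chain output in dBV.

-4 dBV

Stage 1: 12 dB above -8 dBV, reduced 3:1 to 4 dB above → -4 dBV.
Stage 2: below threshold (-4 ≤ 0); passes unchanged; output -4 dBV.
Stage 3: -4 dBV is at or below the 10 dBV threshold — no compression; output -4 dBV.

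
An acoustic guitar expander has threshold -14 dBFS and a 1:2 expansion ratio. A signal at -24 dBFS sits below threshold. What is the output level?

Below threshold, a 1:2 expander applies gain = (2−1)×(T − x) of attenuation.
(2−1) × 10 = 10 dB, so output = -24 − 10 = -34 dBFS.

-34 dBFS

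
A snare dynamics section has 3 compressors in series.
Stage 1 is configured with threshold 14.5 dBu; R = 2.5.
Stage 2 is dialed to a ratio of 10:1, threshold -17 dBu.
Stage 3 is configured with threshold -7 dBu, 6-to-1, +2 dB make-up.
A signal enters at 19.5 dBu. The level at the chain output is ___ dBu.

-11.65 dBu

Stage 1: 5 dB above 14.5 dBu, reduced 2.5:1 to 2 dB above → 16.5 dBu.
Stage 2: 16.5 dBu is 33.5 dB over -17 dBu; at 10:1 that becomes 3.35 dB over, giving -13.65 dBu.
Stage 3: -13.65 dBu ≤ -7 dBu, so stage 3 doesn't engage; make-up brings it to -11.65 dBu.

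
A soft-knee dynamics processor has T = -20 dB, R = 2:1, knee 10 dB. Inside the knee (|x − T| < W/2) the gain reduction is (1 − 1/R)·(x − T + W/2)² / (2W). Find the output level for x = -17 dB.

-18.6 dB

x − T + W/2 = -17 − (-20) + 5 = 8.
GR = (1 − 1/2) × 8² / 20 = 0.5 × 64 / 20 = 1.6 dB.
Output = -17 − 1.6 = -18.6 dB.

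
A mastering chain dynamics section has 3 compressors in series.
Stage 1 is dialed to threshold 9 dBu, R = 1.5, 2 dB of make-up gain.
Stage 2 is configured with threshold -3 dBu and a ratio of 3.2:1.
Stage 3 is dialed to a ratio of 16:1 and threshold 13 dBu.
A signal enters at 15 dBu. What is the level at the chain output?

2.625 dBu

Stage 1: 6 dB above 9 dBu, reduced 1.5:1 to 4 dB above → 13 dBu; +2 dB make-up → 15 dBu.
Stage 2: overshoot 18 dB → 18/3.2 = 5.625 dB → 2.625 dBu.
Stage 3: below threshold (2.625 ≤ 13); passes unchanged; output 2.625 dBu.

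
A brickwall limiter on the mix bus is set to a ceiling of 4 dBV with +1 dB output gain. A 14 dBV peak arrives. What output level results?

5 dBV

The limiter clamps the peak to its 4 dBV ceiling.
Output gain then adds 1 dB: 4 + 1 = 5 dBV.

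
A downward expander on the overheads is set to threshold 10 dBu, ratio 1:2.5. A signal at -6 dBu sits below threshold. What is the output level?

The input is 16 dB below the 10 dBu threshold.
A 1:2.5 expander multiplies undershoot by 2.5: 16 × 2.5 = 40 dB below threshold.
Output = 10 − 40 = -30 dBu.

-30 dBu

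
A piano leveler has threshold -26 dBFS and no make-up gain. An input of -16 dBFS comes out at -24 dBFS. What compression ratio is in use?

5:1

Input overshoot = -16 − (-26) = 10 dB; output overshoot = -24 − (-26) = 2 dB.
Ratio = 10 / 2 = 5.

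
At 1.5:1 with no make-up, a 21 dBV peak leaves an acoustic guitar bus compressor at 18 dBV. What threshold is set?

Gain reduction = 21 − 18 = 3 dB; output overshoot = GR / (R − 1) = 3 / 0.5 = 6 dB.
Threshold = output − output overshoot = 18 − 6 = 12 dBV.

12 dBV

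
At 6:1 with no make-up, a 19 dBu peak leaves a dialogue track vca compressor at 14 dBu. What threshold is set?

13 dBu

Let T be the threshold. Output overshoot = (input overshoot)/R, so 14 − T = (19 − T)/6.
6·(14 − T) = 19 − T → 5·T = 84 − 19 = 65.
T = 65/5 = 13 dBu.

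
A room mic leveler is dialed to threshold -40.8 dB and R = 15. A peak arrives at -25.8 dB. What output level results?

-25.8 dB sits 15 dB over threshold.
At 15:1 the overshoot is divided by 15, leaving 1 dB above threshold.
So the level is -40.8 + 1 = -39.8 dB.

-39.8 dB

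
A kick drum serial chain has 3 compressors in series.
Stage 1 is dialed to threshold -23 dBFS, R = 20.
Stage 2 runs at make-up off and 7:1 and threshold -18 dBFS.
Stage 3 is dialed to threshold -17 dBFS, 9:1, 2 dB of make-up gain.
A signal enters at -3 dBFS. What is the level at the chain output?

-20 dBFS

Stage 1: -3 dBFS is 20 dB over -23 dBFS; at 20:1 that becomes 1 dB over, giving -22 dBFS.
Stage 2: -22 dBFS ≤ -18 dBFS, so stage 2 doesn't engage; output -22 dBFS.
Stage 3: -22 dBFS ≤ -17 dBFS, so stage 3 doesn't engage; make-up brings it to -20 dBFS.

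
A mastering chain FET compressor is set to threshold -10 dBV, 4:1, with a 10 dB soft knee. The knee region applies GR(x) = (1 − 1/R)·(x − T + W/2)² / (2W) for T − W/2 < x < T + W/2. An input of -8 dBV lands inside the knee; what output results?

x − T + W/2 = -8 − (-10) + 5 = 7.
GR = (1 − 1/4) × 7² / 20 = 0.75 × 49 / 20 = 1.8375 dB.
Output = -8 − 1.8375 = -9.8375 dBV.

-9.8375 dBV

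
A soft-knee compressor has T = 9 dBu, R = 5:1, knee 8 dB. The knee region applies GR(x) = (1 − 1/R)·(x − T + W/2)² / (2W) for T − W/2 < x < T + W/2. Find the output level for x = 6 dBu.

x − T + W/2 = 6 − 9 + 4 = 1.
GR = (1 − 1/5) × 1² / 16 = 0.8 × 1 / 16 = 0.05 dB.
Output = 6 − 0.05 = 5.95 dBu.

5.95 dBu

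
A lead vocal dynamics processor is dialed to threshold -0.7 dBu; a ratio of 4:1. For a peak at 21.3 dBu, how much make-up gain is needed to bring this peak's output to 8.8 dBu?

4 dB

Without make-up, output = threshold + overshoot/4 = -0.7 + 5.5 = 4.8 dBu.
Gap to target: 4 dB.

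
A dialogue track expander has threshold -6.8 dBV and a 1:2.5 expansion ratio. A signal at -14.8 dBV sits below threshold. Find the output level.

Undershoot = (-6.8) − (-14.8) = 8 dB.
At 1:2.5, that expands to 20 dB under threshold.
Output = -6.8 − 20 = -26.8 dBV.

-26.8 dBV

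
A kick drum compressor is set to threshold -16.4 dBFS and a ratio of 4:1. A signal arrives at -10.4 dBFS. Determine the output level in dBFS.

-14.9 dBFS

-10.4 dBFS sits 6 dB over threshold.
4:1 compression reduces that to 6/4 = 1.5 dB over.
Output = -16.4 + 1.5 = -14.9 dBFS.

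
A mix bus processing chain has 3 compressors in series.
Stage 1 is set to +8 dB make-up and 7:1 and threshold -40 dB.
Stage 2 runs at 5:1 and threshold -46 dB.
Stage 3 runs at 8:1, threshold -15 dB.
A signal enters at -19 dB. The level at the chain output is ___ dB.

Stage 1: 21 dB above -40 dB, reduced 7:1 to 3 dB above → -37 dB; +8 dB make-up → -29 dB.
Stage 2: overshoot 17 dB → 17/5 = 3.4 dB → -42.6 dB.
Stage 3: -42.6 dB is at or below the -15 dB threshold — no compression; output -42.6 dB.

-42.6 dB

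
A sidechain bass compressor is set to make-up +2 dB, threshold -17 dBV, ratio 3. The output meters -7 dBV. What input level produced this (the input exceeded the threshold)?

Stripping the +2 dB make-up gives -9 dBV at the gain stage.
That's 8 dB above the -17 dBV threshold.
Undo the ratio: input overshoot = 8 × 3 = 24 dB, giving input = 7 dBV.

7 dBV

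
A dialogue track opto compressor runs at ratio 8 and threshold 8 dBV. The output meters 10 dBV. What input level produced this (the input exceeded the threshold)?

Post-compression overshoot = 10 − 8 = 2 dB.
Input overshoot = R × output overshoot = 16 dB → input = 8 + 16 = 24 dBV.

24 dBV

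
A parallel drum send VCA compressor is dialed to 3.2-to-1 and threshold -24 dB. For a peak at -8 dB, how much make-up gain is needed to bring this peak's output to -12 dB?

The peak compresses to -24 + 16/3.2 = -19 dB.
To reach -12 dB requires -12 − (-19) = 7 dB of make-up.

7 dB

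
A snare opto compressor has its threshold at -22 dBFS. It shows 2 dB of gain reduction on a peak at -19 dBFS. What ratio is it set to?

Input overshoot = -19 − (-22) = 3 dB.
Output overshoot = 3 − 2 = 1 dB.
Ratio = input overshoot / output overshoot = 3 / 1 = 3.

3:1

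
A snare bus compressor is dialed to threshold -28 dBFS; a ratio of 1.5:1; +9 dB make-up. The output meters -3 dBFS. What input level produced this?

Remove make-up: -3 − 9 = -12 dBFS.
Post-compression overshoot = -12 − (-28) = 16 dB.
Undo the ratio: input overshoot = 16 × 1.5 = 24 dB, giving input = -4 dBFS.

-4 dBFS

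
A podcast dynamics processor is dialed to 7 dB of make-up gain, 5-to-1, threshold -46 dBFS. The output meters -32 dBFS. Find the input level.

Stripping the +7 dB make-up gives -39 dBFS at the gain stage.
The compressed level sits -39 − (-46) = 7 dB over threshold.
Before 5:1 compression the overshoot was 7 × 5 = 35 dB, so input = -46 + 35 = -11 dBFS.

-11 dBFS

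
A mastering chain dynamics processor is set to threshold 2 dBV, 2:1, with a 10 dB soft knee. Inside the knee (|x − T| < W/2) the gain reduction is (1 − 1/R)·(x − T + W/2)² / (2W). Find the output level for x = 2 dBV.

1.375 dBV

x − T + W/2 = 2 − 2 + 5 = 5.
GR = (1 − 1/2) × 5² / 20 = 0.5 × 25 / 20 = 0.625 dB.
Output = 2 − 0.625 = 1.375 dBV.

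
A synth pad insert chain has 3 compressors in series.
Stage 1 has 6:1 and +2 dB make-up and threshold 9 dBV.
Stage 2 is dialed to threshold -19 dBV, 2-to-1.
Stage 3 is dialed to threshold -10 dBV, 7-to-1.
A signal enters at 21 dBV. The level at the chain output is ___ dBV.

-9 dBV

Stage 1: overshoot 12 dB → 12/6 = 2 dB → 11 dBV; +2 dB make-up → 13 dBV.
Stage 2: 13 dBV is 32 dB over -19 dBV; at 2:1 that becomes 16 dB over, giving -3 dBV.
Stage 3: -3 dBV is 7 dB over -10 dBV; at 7:1 that becomes 1 dB over, giving -9 dBV.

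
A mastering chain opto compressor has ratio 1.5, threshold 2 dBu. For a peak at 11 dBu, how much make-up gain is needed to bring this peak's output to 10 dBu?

2 dB

The peak compresses to 2 + 9/1.5 = 8 dBu.
To reach 10 dBu requires 10 − 8 = 2 dB of make-up.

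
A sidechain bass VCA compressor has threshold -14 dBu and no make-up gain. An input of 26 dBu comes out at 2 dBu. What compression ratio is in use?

Input overshoot = 26 − (-14) = 40 dB; output overshoot = 2 − (-14) = 16 dB.
Ratio = 40 / 16 = 2.5.

2.5:1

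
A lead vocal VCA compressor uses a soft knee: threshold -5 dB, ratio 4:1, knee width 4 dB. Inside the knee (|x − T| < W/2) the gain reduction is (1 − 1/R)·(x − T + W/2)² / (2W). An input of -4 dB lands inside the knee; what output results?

x − T + W/2 = -4 − (-5) + 2 = 3.
GR = (1 − 1/4) × 3² / 8 = 0.75 × 9 / 8 = 0.84375 dB.
Output = -4 − 0.84375 = -4.84375 dB.

-4.84375 dB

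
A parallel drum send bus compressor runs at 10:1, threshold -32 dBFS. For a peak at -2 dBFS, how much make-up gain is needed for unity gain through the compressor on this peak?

27 dB

Without make-up, output = threshold + overshoot/10 = -32 + 3 = -29 dBFS.
Gap to target: 27 dB.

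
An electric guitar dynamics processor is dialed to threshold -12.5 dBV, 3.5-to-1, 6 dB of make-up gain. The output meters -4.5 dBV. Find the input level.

Stripping the +6 dB make-up gives -10.5 dBV at the gain stage.
The compressed level sits -10.5 − (-12.5) = 2 dB over threshold.
Undo the ratio: input overshoot = 2 × 3.5 = 7 dB, giving input = -5.5 dBV.

-5.5 dBV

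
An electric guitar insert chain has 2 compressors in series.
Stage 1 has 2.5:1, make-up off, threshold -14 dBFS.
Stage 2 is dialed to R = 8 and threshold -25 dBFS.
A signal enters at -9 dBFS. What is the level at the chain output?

Stage 1: overshoot 5 dB → 5/2.5 = 2 dB → -12 dBFS.
Stage 2: -12 dBFS is 13 dB over -25 dBFS; at 8:1 that becomes 1.625 dB over, giving -23.375 dBFS.

-23.375 dBFS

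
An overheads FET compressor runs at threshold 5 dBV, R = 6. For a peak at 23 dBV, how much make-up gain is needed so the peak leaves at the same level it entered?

15 dB

Overshoot 18 dB → 18/6 = 3 dB after compression, so the compressed level is 5 + 3 = 8 dBV.
Make-up = target − compressed = 23 − 8 = 15 dB.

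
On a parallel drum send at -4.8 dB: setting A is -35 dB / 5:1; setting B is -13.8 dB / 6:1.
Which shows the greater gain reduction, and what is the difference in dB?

A, by 16.66 dB

A: overshoot 30.2 dB → output overshoot 6.04 dB → GR 24.16 dB.
B: overshoot 9 dB → output overshoot 1.5 dB → GR 7.5 dB.
A applies 16.66 dB more gain reduction.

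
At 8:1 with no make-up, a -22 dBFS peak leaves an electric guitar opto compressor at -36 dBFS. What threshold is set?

-38 dBFS

Gain reduction = -22 − (-36) = 14 dB; output overshoot = GR / (R − 1) = 14 / 7 = 2 dB.
Threshold = output − output overshoot = -36 − 2 = -38 dBFS.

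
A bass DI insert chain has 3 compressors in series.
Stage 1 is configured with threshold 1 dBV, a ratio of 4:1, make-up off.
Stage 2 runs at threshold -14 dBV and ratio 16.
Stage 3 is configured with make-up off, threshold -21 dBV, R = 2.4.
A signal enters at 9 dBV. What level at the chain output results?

-17.640625 dBV

Stage 1: 9 dBV is 8 dB over 1 dBV; at 4:1 that becomes 2 dB over, giving 3 dBV.
Stage 2: 17 dB above -14 dBV, reduced 16:1 to 1.0625 dB above → -12.9375 dBV.
Stage 3: overshoot 8.0625 dB → 8.0625/2.4 = 3.359375 dB → -17.640625 dBV.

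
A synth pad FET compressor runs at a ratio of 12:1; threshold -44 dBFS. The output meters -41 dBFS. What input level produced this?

-8 dBFS

Post-compression overshoot = -41 − (-44) = 3 dB.
Undo the ratio: input overshoot = 3 × 12 = 36 dB, giving input = -8 dBFS.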